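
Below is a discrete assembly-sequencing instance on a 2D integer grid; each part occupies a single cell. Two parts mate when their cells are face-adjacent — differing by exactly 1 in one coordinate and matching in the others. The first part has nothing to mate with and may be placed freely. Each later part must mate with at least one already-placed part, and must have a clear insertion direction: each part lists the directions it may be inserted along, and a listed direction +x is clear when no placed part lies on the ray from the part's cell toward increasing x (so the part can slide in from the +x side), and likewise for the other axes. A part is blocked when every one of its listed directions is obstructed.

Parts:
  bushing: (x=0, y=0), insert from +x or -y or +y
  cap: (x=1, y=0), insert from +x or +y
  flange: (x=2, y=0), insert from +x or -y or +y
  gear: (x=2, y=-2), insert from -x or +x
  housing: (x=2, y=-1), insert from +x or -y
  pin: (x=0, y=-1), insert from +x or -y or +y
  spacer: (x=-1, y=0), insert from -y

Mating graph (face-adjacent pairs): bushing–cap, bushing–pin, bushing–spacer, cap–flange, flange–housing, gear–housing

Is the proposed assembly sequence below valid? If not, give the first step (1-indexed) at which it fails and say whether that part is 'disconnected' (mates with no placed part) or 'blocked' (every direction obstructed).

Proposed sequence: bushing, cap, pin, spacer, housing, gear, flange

Invalid at step 5 (disconnected)

1. bushing@(0, 0) [+x clear] — {bushing}
2. cap@(1, 0) [+x clear] — {bushing, cap}
3. pin@(0, -1) [+x clear] — {bushing, cap, pin}
4. spacer@(-1, 0) [-y clear] — {bushing, cap, pin, spacer}
5. housing@(2, -1) — no placed neighbour ⇒ disconnected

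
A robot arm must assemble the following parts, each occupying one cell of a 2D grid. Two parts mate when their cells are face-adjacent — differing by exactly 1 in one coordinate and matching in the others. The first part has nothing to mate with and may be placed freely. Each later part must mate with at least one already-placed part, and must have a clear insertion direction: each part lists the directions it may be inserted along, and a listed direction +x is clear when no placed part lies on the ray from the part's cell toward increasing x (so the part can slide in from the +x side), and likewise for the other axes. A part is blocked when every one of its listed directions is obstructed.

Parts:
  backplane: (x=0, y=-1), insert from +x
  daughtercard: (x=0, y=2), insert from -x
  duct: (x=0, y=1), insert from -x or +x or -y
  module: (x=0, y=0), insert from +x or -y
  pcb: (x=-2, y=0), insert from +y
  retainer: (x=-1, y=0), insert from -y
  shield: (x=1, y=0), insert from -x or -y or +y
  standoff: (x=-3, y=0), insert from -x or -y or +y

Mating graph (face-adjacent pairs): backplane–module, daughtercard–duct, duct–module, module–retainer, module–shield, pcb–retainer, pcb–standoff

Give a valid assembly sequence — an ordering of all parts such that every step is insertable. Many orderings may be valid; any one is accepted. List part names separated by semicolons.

retainer; module; duct; pcb; standoff; backplane; shield; daughtercard

1. retainer@(-1, 0) [-y clear] — {retainer}
2. module@(0, 0) [+x clear] — {module, retainer}
3. duct@(0, 1) [-x clear] — {duct, module, retainer}
4. pcb@(-2, 0) [+y clear] — {duct, module, pcb, retainer}
5. standoff@(-3, 0) [-x clear] — {duct, module, pcb, retainer, standoff}
6. backplane@(0, -1) [+x clear] — {backplane, duct, module, pcb, retainer, standoff}
7. shield@(1, 0) [-y clear] — {backplane, duct, module, pcb, retainer, shield, standoff}
8. daughtercard@(0, 2) [-x clear] — {backplane, daughtercard, duct, module, pcb, retainer, shield, standoff}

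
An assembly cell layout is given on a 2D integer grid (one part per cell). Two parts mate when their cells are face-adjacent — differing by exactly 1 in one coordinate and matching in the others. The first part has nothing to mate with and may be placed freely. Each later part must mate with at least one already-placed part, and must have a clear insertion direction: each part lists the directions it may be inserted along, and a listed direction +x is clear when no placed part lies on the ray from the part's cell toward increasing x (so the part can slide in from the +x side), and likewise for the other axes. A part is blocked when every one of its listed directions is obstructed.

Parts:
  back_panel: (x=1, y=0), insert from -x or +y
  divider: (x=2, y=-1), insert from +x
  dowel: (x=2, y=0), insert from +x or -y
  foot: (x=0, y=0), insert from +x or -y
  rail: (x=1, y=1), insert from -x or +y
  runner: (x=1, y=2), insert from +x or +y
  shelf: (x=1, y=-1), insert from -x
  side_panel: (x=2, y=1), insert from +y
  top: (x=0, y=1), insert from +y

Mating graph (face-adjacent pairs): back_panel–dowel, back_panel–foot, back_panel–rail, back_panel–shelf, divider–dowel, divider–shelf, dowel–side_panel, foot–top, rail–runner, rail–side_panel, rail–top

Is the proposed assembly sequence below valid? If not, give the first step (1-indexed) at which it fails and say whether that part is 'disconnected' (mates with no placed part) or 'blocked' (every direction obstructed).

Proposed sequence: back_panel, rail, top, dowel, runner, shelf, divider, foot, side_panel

1. back_panel@(1, 0) [-x clear] — {back_panel}
2. rail@(1, 1) [-x clear] — {back_panel, rail}
3. top@(0, 1) [+y clear] — {back_panel, rail, top}
4. dowel@(2, 0) [+x clear] — {back_panel, dowel, rail, top}
5. runner@(1, 2) [+x clear] — {back_panel, dowel, rail, runner, top}
6. shelf@(1, -1) [-x clear] — {back_panel, dowel, rail, runner, shelf, top}
7. divider@(2, -1) [+x clear] — {back_panel, divider, dowel, rail, runner, shelf, top}
8. foot@(0, 0) [-y clear] — {back_panel, divider, dowel, foot, rail, runner, shelf, top}
9. side_panel@(2, 1) [+y clear] — {back_panel, divider, dowel, foot, rail, runner, shelf, side_panel, top}

Valid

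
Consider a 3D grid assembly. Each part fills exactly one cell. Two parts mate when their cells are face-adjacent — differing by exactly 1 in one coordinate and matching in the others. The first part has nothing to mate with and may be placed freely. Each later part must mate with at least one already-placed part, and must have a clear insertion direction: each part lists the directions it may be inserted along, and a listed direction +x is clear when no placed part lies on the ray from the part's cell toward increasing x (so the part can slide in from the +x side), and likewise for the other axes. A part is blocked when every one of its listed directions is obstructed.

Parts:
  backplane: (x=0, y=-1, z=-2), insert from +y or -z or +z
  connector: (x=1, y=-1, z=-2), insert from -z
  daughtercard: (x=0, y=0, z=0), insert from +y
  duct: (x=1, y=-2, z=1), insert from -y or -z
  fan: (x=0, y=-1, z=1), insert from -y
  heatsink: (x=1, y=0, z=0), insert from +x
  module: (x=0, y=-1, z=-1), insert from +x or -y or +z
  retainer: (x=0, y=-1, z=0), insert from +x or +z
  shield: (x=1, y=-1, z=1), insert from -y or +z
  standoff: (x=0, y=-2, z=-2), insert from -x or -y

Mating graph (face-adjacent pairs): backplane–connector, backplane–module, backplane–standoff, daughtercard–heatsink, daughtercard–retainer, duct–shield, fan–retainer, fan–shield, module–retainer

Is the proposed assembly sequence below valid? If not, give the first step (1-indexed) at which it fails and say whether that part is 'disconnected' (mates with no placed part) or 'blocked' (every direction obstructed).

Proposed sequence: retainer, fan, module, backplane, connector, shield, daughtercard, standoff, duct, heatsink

Valid

1. retainer@(0, -1, 0) [+x clear] — {retainer}
2. fan@(0, -1, 1) [-y clear] — {fan, retainer}
3. module@(0, -1, -1) [+x clear] — {fan, module, retainer}
4. backplane@(0, -1, -2) [+y clear] — {backplane, fan, module, retainer}
5. connector@(1, -1, -2) [-z clear] — {backplane, connector, fan, module, retainer}
6. shield@(1, -1, 1) [-y clear] — {backplane, connector, fan, module, retainer, shield}
7. daughtercard@(0, 0, 0) [+y clear] — {backplane, connector, daughtercard, fan, module, retainer, shield}
8. standoff@(0, -2, -2) [-x clear] — {backplane, connector, daughtercard, fan, module, retainer, shield, standoff}
9. duct@(1, -2, 1) [-y clear] — {backplane, connector, daughtercard, duct, fan, module, retainer, shield, standoff}
10. heatsink@(1, 0, 0) [+x clear] — {backplane, connector, daughtercard, duct, fan, heatsink, module, retainer, shield, standoff}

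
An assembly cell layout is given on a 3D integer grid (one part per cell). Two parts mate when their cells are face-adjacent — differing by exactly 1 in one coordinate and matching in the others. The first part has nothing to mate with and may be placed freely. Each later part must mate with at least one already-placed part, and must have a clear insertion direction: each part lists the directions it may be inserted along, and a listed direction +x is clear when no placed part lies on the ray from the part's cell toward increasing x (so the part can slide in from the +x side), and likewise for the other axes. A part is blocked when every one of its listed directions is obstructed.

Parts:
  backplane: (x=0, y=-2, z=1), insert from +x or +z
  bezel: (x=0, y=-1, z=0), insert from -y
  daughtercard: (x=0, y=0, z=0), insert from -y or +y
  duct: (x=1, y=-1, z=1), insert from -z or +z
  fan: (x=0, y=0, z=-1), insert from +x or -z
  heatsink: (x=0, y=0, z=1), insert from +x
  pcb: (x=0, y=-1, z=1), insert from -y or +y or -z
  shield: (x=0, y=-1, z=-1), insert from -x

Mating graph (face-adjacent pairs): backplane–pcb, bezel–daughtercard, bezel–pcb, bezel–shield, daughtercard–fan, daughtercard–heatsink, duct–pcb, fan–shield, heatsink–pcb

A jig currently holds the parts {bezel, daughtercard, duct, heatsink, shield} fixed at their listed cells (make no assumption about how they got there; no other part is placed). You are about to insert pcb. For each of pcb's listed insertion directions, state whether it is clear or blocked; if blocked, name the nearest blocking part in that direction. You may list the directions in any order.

-y: ray from pcb(0, -1, 1) has no placed part ⇒ clear
+y: nearest on ray is heatsink@(0, 0, 1) ⇒ blocked
-z: nearest on ray is bezel@(0, -1, 0) ⇒ blocked

+y: blocked by heatsink; -y: clear; -z: blocked by bezel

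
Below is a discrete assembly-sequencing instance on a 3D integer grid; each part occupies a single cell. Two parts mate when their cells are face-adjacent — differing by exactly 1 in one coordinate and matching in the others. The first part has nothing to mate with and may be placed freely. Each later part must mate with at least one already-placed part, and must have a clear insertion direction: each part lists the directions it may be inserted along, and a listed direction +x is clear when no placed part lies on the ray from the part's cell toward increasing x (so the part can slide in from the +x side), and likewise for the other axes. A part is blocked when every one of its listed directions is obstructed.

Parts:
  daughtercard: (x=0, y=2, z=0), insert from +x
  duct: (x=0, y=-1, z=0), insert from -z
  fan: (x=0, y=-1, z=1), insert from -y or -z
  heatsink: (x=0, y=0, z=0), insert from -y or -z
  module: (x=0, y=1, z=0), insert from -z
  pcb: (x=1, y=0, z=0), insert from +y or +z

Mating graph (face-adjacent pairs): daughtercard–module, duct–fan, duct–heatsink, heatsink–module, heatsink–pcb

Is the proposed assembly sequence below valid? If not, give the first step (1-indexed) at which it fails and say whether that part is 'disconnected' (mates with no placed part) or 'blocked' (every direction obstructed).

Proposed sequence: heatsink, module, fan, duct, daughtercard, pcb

Invalid at step 3 (disconnected)

1. heatsink@(0, 0, 0) [-y clear] — {heatsink}
2. module@(0, 1, 0) [-z clear] — {heatsink, module}
3. fan@(0, -1, 1) — no placed neighbour ⇒ disconnected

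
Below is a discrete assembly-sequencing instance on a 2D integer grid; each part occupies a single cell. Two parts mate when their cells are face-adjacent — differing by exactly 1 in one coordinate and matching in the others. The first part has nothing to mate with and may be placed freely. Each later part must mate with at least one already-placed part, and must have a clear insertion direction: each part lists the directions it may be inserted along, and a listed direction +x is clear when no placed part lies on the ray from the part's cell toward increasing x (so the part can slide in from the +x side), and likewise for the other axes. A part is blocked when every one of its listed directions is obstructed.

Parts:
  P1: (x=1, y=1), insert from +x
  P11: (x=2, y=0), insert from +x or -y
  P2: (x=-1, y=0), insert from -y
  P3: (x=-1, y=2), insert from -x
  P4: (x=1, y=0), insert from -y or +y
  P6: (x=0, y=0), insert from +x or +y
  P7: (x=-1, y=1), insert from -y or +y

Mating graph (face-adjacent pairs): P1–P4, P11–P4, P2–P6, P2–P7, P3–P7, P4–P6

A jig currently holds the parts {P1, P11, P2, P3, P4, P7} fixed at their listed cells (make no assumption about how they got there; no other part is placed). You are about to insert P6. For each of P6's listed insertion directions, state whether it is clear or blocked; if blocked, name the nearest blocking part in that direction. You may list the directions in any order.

+x: nearest on ray is P4@(1, 0) ⇒ blocked
+y: ray from P6(0, 0) has no placed part ⇒ clear

+x: blocked by P4; +y: clear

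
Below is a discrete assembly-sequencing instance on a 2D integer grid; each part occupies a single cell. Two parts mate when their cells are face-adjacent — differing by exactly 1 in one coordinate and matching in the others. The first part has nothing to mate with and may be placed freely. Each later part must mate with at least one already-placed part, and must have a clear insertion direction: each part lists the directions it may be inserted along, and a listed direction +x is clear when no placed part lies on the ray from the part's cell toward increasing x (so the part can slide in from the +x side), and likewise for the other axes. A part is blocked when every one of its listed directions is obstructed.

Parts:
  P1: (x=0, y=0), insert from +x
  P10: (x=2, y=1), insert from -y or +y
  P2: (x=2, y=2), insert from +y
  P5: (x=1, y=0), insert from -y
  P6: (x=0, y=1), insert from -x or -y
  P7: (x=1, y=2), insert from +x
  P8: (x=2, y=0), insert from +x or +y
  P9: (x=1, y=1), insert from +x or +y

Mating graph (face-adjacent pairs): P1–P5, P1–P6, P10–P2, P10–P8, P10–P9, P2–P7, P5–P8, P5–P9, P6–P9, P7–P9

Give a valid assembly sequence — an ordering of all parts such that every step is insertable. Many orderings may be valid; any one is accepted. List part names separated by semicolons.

P9; P10; P6; P1; P5; P7; P2; P8

1. P9@(1, 1) [+x clear] — {P9}
2. P10@(2, 1) [-y clear] — {P10, P9}
3. P6@(0, 1) [-x clear] — {P10, P6, P9}
4. P1@(0, 0) [+x clear] — {P1, P10, P6, P9}
5. P5@(1, 0) [-y clear] — {P1, P10, P5, P6, P9}
6. P7@(1, 2) [+x clear] — {P1, P10, P5, P6, P7, P9}
7. P2@(2, 2) [+y clear] — {P1, P10, P2, P5, P6, P7, P9}
8. P8@(2, 0) [+x clear] — {P1, P10, P2, P5, P6, P7, P8, P9}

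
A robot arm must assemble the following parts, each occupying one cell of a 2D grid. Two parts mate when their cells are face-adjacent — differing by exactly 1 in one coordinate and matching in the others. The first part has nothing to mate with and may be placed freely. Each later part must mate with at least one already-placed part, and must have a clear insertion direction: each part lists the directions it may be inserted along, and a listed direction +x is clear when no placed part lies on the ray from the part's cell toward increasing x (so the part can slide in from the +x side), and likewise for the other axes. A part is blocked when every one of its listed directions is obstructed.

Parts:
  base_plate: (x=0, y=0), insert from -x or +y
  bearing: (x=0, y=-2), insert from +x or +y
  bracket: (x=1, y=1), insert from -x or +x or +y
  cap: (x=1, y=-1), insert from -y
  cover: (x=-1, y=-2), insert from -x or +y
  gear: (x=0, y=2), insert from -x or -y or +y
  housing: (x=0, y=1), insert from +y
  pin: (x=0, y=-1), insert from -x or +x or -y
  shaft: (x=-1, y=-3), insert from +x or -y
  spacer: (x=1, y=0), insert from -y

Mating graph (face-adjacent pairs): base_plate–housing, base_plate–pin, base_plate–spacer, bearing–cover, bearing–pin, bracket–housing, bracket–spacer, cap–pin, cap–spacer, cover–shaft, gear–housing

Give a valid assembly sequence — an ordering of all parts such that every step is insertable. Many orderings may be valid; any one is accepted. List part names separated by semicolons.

bearing; cover; pin; base_plate; housing; gear; spacer; cap; shaft; bracket

1. bearing@(0, -2) [+x clear] — {bearing}
2. cover@(-1, -2) [-x clear] — {bearing, cover}
3. pin@(0, -1) [-x clear] — {bearing, cover, pin}
4. base_plate@(0, 0) [-x clear] — {base_plate, bearing, cover, pin}
5. housing@(0, 1) [+y clear] — {base_plate, bearing, cover, housing, pin}
6. gear@(0, 2) [-x clear] — {base_plate, bearing, cover, gear, housing, pin}
7. spacer@(1, 0) [-y clear] — {base_plate, bearing, cover, gear, housing, pin, spacer}
8. cap@(1, -1) [-y clear] — {base_plate, bearing, cap, cover, gear, housing, pin, spacer}
9. shaft@(-1, -3) [+x clear] — {base_plate, bearing, cap, cover, gear, housing, pin, shaft, spacer}
10. bracket@(1, 1) [+x clear] — {base_plate, bearing, bracket, cap, cover, gear, housing, pin, shaft, spacer}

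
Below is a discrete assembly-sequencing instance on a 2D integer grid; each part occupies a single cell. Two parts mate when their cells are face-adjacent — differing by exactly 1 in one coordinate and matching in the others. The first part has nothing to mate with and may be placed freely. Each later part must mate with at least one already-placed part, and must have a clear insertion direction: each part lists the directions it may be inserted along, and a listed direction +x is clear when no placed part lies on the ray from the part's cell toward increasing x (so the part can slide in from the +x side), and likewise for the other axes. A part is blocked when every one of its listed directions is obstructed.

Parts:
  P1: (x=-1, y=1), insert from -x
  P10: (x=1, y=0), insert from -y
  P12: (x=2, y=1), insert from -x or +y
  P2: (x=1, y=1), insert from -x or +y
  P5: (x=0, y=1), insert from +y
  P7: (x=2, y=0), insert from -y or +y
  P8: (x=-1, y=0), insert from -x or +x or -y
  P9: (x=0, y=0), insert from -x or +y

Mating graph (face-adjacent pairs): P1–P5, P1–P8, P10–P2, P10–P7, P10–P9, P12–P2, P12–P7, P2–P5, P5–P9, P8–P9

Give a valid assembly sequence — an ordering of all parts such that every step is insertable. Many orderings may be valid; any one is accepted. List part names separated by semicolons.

1. P9@(0, 0) [-x clear] — {P9}
2. P8@(-1, 0) [-x clear] — {P8, P9}
3. P1@(-1, 1) [-x clear] — {P1, P8, P9}
4. P5@(0, 1) [+y clear] — {P1, P5, P8, P9}
5. P2@(1, 1) [+y clear] — {P1, P2, P5, P8, P9}
6. P12@(2, 1) [+y clear] — {P1, P12, P2, P5, P8, P9}
7. P7@(2, 0) [-y clear] — {P1, P12, P2, P5, P7, P8, P9}
8. P10@(1, 0) [-y clear] — {P1, P10, P12, P2, P5, P7, P8, P9}

P9; P8; P1; P5; P2; P12; P7; P10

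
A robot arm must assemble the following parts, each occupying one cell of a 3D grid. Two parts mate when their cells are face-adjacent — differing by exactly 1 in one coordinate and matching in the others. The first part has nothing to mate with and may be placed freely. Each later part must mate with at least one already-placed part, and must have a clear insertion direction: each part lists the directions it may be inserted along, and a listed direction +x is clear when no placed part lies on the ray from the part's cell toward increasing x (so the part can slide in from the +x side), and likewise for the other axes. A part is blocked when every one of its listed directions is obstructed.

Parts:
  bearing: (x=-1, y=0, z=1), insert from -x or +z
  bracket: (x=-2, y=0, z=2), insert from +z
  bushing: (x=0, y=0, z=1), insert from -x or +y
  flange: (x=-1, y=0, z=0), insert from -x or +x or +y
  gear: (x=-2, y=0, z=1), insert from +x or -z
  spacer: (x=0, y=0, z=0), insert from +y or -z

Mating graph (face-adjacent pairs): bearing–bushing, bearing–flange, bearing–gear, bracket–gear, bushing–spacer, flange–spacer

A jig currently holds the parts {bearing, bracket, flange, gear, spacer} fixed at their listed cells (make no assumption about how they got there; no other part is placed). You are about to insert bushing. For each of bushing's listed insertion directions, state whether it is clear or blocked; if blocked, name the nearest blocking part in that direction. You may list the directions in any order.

-x: nearest on ray is bearing@(-1, 0, 1) ⇒ blocked
+y: ray from bushing(0, 0, 1) has no placed part ⇒ clear

+y: clear; -x: blocked by bearing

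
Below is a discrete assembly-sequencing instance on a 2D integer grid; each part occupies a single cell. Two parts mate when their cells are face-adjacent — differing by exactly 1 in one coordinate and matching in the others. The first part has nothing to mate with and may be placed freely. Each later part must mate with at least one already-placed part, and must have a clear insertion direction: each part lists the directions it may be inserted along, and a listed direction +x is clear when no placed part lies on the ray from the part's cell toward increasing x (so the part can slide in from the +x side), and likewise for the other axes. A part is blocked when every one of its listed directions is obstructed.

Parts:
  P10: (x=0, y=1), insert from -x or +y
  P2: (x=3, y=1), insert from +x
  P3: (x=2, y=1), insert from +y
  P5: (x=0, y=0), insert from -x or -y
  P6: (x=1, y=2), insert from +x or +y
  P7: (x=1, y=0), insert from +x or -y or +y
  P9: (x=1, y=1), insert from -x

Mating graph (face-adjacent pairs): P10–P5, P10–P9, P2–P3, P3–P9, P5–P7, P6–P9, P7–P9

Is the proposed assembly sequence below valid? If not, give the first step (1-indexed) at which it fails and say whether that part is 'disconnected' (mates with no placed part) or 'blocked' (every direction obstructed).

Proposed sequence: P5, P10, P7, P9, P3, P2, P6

1. P5@(0, 0) [-x clear] — {P5}
2. P10@(0, 1) [-x clear] — {P10, P5}
3. P7@(1, 0) [+x clear] — {P10, P5, P7}
4. P9@(1, 1) — -x all obstructed ⇒ blocked

Invalid at step 4 (blocked)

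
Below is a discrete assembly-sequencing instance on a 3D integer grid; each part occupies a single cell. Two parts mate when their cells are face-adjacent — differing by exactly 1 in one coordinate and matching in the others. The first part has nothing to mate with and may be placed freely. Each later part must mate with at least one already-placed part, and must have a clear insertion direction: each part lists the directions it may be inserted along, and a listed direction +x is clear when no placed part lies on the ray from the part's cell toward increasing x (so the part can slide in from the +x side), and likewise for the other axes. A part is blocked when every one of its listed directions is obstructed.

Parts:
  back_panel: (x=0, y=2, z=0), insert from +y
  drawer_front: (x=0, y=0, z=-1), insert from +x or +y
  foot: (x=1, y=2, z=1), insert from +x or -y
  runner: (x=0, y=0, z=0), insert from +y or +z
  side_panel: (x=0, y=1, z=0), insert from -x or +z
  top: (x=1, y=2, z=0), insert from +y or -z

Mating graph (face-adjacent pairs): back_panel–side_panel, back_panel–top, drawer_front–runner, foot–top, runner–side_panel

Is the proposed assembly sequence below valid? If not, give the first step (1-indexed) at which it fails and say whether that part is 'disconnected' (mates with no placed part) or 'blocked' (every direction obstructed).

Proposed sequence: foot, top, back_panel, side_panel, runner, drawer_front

1. foot@(1, 2, 1) [+x clear] — {foot}
2. top@(1, 2, 0) [+y clear] — {foot, top}
3. back_panel@(0, 2, 0) [+y clear] — {back_panel, foot, top}
4. side_panel@(0, 1, 0) [-x clear] — {back_panel, foot, side_panel, top}
5. runner@(0, 0, 0) [+z clear] — {back_panel, foot, runner, side_panel, top}
6. drawer_front@(0, 0, -1) [+x clear] — {back_panel, drawer_front, foot, runner, side_panel, top}

Valid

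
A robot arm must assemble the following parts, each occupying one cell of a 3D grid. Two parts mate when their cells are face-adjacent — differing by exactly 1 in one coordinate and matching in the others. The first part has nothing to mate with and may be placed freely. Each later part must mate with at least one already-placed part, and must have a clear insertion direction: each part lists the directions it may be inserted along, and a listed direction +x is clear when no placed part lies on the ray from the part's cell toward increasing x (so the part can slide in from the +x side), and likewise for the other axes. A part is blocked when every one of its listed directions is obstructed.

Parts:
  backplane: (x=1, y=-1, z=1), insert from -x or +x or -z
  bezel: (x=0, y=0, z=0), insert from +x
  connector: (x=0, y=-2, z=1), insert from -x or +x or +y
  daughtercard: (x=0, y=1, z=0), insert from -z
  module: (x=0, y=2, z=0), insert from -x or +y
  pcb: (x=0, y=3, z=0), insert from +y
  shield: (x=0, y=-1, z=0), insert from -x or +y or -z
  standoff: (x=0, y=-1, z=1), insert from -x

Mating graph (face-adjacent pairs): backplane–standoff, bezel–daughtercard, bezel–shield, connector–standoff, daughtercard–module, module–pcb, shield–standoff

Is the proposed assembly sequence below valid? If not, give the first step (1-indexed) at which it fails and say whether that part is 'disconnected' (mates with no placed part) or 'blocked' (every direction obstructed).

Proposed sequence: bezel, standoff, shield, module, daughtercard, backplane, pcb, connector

1. bezel@(0, 0, 0) [+x clear] — {bezel}
2. standoff@(0, -1, 1) — no placed neighbour ⇒ disconnected

Invalid at step 2 (disconnected)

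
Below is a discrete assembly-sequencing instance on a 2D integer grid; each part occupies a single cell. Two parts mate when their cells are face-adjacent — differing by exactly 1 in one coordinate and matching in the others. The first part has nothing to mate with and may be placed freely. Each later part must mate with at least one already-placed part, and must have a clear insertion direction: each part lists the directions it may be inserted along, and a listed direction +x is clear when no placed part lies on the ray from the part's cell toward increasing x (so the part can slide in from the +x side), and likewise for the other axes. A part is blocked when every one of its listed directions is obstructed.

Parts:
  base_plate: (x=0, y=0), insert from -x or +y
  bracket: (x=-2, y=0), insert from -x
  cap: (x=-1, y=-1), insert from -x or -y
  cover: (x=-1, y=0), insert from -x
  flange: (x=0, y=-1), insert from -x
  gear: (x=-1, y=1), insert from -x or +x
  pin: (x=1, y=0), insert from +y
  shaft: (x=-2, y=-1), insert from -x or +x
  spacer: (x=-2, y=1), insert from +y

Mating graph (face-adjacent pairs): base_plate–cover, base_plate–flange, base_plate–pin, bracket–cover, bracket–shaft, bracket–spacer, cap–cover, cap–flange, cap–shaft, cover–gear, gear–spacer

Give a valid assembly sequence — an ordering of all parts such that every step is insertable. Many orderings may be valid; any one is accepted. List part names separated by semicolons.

base_plate; flange; cap; pin; cover; bracket; gear; spacer; shaft

1. base_plate@(0, 0) [-x clear] — {base_plate}
2. flange@(0, -1) [-x clear] — {base_plate, flange}
3. cap@(-1, -1) [-x clear] — {base_plate, cap, flange}
4. pin@(1, 0) [+y clear] — {base_plate, cap, flange, pin}
5. cover@(-1, 0) [-x clear] — {base_plate, cap, cover, flange, pin}
6. bracket@(-2, 0) [-x clear] — {base_plate, bracket, cap, cover, flange, pin}
7. gear@(-1, 1) [-x clear] — {base_plate, bracket, cap, cover, flange, gear, pin}
8. spacer@(-2, 1) [+y clear] — {base_plate, bracket, cap, cover, flange, gear, pin, spacer}
9. shaft@(-2, -1) [-x clear] — {base_plate, bracket, cap, cover, flange, gear, pin, shaft, spacer}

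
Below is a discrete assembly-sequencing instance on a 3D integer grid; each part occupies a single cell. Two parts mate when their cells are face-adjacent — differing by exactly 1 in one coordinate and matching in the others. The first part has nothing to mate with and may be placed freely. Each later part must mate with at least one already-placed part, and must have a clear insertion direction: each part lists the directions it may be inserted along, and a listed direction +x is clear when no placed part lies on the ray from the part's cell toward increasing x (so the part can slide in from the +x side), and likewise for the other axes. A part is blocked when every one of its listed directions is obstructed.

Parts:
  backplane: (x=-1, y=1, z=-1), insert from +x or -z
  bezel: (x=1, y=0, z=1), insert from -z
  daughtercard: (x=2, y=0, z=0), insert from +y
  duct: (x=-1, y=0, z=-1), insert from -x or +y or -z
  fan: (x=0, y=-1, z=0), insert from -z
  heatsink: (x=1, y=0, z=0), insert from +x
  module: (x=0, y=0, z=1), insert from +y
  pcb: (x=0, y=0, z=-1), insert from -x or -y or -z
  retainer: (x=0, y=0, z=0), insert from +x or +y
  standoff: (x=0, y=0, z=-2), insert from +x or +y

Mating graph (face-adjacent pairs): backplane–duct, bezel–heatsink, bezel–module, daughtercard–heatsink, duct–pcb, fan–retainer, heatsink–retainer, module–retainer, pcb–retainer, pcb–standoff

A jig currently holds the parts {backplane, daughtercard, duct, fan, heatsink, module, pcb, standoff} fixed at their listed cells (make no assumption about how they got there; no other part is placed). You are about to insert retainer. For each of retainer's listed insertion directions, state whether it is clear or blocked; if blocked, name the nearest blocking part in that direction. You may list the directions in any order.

+x: blocked by heatsink; +y: clear

+x: nearest on ray is heatsink@(1, 0, 0) ⇒ blocked
+y: ray from retainer(0, 0, 0) has no placed part ⇒ clear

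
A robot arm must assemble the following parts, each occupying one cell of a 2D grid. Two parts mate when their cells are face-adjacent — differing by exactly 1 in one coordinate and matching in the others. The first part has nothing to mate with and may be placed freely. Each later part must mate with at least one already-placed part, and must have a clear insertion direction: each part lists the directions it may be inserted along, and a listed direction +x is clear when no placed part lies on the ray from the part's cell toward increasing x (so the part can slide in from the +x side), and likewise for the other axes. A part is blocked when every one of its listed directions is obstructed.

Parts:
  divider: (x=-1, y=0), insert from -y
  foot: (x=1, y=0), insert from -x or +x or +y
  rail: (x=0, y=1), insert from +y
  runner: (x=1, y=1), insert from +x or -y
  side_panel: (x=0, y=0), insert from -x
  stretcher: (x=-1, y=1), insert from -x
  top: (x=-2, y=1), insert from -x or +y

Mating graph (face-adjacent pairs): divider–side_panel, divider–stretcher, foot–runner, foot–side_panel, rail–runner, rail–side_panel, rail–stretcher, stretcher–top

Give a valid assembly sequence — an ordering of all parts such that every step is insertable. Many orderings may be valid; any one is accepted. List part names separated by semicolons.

runner; rail; foot; side_panel; stretcher; top; divider

1. runner@(1, 1) [+x clear] — {runner}
2. rail@(0, 1) [+y clear] — {rail, runner}
3. foot@(1, 0) [-x clear] — {foot, rail, runner}
4. side_panel@(0, 0) [-x clear] — {foot, rail, runner, side_panel}
5. stretcher@(-1, 1) [-x clear] — {foot, rail, runner, side_panel, stretcher}
6. top@(-2, 1) [-x clear] — {foot, rail, runner, side_panel, stretcher, top}
7. divider@(-1, 0) [-y clear] — {divider, foot, rail, runner, side_panel, stretcher, top}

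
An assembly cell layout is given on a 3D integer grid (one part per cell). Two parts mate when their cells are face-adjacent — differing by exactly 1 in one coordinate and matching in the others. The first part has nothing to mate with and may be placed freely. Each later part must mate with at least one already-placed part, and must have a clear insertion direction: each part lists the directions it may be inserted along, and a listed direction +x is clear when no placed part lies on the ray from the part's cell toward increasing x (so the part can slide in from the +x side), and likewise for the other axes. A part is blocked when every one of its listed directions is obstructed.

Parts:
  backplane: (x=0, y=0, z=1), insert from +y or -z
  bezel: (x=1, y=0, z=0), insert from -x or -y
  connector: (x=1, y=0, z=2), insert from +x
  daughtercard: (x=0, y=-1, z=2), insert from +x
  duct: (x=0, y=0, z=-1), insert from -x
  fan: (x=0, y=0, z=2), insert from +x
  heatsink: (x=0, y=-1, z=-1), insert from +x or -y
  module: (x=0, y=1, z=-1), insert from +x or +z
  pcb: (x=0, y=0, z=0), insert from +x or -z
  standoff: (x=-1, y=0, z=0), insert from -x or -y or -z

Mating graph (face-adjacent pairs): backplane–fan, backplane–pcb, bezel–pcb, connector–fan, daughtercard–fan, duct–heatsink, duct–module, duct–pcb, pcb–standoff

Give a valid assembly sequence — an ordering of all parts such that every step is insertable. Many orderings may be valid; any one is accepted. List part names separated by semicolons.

1. pcb@(0, 0, 0) [+x clear] — {pcb}
2. bezel@(1, 0, 0) [-y clear] — {bezel, pcb}
3. duct@(0, 0, -1) [-x clear] — {bezel, duct, pcb}
4. module@(0, 1, -1) [+x clear] — {bezel, duct, module, pcb}
5. backplane@(0, 0, 1) [+y clear] — {backplane, bezel, duct, module, pcb}
6. heatsink@(0, -1, -1) [+x clear] — {backplane, bezel, duct, heatsink, module, pcb}
7. fan@(0, 0, 2) [+x clear] — {backplane, bezel, duct, fan, heatsink, module, pcb}
8. connector@(1, 0, 2) [+x clear] — {backplane, bezel, connector, duct, fan, heatsink, module, pcb}
9. daughtercard@(0, -1, 2) [+x clear] — {backplane, bezel, connector, daughtercard, duct, fan, heatsink, module, pcb}
10. standoff@(-1, 0, 0) [-x clear] — {backplane, bezel, connector, daughtercard, duct, fan, heatsink, module, pcb, standoff}

pcb; bezel; duct; module; backplane; heatsink; fan; connector; daughtercard; standoff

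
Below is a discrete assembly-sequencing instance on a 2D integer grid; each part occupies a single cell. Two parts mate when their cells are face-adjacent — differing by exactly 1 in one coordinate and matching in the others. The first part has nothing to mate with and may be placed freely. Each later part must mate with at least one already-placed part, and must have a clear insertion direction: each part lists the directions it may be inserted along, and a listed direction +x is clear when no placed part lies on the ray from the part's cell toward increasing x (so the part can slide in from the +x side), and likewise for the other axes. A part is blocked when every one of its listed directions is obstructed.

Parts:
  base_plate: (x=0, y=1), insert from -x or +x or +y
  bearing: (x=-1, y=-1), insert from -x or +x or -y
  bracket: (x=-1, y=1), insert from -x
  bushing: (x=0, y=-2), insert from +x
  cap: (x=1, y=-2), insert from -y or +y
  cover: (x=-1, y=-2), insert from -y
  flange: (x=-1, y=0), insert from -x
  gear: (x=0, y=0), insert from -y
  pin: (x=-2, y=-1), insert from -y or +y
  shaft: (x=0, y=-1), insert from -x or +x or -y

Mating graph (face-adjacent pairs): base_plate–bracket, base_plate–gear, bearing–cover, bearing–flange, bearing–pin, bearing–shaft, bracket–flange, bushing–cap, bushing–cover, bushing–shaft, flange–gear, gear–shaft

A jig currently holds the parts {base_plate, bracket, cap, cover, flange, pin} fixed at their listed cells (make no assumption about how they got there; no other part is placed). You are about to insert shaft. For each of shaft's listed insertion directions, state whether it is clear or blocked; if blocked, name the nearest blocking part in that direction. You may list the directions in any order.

+x: clear; -x: blocked by pin; -y: clear

-x: nearest on ray is pin@(-2, -1) ⇒ blocked
+x: ray from shaft(0, -1) has no placed part ⇒ clear
-y: ray from shaft(0, -1) has no placed part ⇒ clear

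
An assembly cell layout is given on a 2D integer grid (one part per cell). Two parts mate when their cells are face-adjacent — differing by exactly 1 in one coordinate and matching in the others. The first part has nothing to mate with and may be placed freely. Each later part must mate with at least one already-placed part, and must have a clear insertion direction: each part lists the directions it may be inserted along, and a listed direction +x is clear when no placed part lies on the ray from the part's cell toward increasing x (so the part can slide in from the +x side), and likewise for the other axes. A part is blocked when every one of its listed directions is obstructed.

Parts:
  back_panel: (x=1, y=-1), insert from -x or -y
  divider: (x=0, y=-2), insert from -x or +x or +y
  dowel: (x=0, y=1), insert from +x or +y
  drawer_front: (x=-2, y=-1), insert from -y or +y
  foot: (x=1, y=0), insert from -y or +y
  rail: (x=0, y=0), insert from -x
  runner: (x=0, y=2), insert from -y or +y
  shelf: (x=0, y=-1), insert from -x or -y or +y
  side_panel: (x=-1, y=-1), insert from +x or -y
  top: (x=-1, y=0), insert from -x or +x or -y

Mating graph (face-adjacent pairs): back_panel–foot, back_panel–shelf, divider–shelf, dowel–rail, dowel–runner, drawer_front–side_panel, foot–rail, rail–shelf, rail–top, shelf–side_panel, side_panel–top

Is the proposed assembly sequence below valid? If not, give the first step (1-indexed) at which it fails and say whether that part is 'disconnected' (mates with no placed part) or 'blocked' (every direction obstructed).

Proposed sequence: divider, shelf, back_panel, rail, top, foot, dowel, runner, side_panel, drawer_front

1. divider@(0, -2) [-x clear] — {divider}
2. shelf@(0, -1) [-x clear] — {divider, shelf}
3. back_panel@(1, -1) [-y clear] — {back_panel, divider, shelf}
4. rail@(0, 0) [-x clear] — {back_panel, divider, rail, shelf}
5. top@(-1, 0) [-x clear] — {back_panel, divider, rail, shelf, top}
6. foot@(1, 0) [+y clear] — {back_panel, divider, foot, rail, shelf, top}
7. dowel@(0, 1) [+x clear] — {back_panel, divider, dowel, foot, rail, shelf, top}
8. runner@(0, 2) [+y clear] — {back_panel, divider, dowel, foot, rail, runner, shelf, top}
9. side_panel@(-1, -1) [-y clear] — {back_panel, divider, dowel, foot, rail, runner, shelf, side_panel, top}
10. drawer_front@(-2, -1) [-y clear] — {back_panel, divider, dowel, drawer_front, foot, rail, runner, shelf, side_panel, top}

Valid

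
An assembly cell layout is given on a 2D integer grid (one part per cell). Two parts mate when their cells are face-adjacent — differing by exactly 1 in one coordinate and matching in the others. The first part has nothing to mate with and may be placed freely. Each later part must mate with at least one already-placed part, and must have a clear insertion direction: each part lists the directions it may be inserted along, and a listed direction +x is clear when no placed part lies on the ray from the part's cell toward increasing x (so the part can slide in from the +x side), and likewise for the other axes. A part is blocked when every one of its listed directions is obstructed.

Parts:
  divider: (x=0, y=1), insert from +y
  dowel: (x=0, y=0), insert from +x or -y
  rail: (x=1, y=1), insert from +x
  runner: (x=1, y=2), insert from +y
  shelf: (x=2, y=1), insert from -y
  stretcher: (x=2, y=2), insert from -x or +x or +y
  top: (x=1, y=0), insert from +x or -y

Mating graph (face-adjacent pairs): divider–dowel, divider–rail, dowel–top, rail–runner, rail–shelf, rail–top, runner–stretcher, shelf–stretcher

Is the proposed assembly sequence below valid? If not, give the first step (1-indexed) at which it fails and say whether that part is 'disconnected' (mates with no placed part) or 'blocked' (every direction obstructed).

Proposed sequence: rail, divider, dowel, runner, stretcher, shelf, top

Valid

1. rail@(1, 1) [+x clear] — {rail}
2. divider@(0, 1) [+y clear] — {divider, rail}
3. dowel@(0, 0) [+x clear] — {divider, dowel, rail}
4. runner@(1, 2) [+y clear] — {divider, dowel, rail, runner}
5. stretcher@(2, 2) [+x clear] — {divider, dowel, rail, runner, stretcher}
6. shelf@(2, 1) [-y clear] — {divider, dowel, rail, runner, shelf, stretcher}
7. top@(1, 0) [+x clear] — {divider, dowel, rail, runner, shelf, stretcher, top}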